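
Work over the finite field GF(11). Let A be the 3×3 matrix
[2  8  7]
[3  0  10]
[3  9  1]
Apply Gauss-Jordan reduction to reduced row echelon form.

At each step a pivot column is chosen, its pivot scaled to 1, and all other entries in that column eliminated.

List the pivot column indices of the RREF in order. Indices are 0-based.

[1] R0 /= 2  ⇒  (1, 4, 9)
     R1 -= 3·R0  ⇒  (0, 10, 5)
     R2 -= 3·R0  ⇒  (0, 8, 7)
[2] R1 /= 10  ⇒  (0, 1, 6)
     R0 -= 4·R1  ⇒  (1, 0, 7)
     R2 -= 8·R1  ⇒  (0, 0, 3)
[3] R2 /= 3  ⇒  (0, 0, 1)
     R0 -= 7·R2  ⇒  (1, 0, 0)
     R1 -= 6·R2  ⇒  (0, 1, 0)

pivot columns: 0, 1, 2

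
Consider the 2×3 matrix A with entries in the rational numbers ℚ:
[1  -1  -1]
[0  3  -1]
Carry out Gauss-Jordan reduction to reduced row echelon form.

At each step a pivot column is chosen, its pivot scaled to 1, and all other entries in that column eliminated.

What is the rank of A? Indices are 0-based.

rank = 2

step 1: normalize row 0 (÷1) = (1, -1, -1)
step 2: normalize row 1 (÷3) = (0, 1, -1/3)
  row 0: subtract -1×row1 = (1, 0, -4/3)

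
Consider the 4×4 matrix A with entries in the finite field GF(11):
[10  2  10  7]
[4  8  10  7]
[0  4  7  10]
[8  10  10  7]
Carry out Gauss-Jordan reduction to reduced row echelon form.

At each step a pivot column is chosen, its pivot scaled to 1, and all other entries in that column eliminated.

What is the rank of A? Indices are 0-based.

rank = 4

step 1: normalize row 0 (÷10) = (1, 9, 1, 4)
  row 1: subtract 4×row0 = (0, 5, 6, 2)
  row 3: subtract 8×row0 = (0, 4, 2, 8)
step 2: normalize row 1 (÷5) = (0, 1, 10, 7)
  row 0: subtract 9×row1 = (1, 0, 10, 7)
  row 2: subtract 4×row1 = (0, 0, 0, 4)
  row 3: subtract 4×row1 = (0, 0, 6, 2)
step 3: exchange rows 2,3
step 3: normalize row 2 (÷6) = (0, 0, 1, 4)
  row 0: subtract 10×row2 = (1, 0, 0, 0)
  row 1: subtract 10×row2 = (0, 1, 0, 0)
step 4: normalize row 3 (÷4) = (0, 0, 0, 1)
  row 2: subtract 4×row3 = (0, 0, 1, 0)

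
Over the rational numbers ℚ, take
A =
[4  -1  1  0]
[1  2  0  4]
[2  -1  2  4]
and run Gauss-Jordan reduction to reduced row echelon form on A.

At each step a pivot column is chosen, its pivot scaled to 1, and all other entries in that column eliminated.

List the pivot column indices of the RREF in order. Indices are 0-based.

pivot columns: 0, 1, 2

[1] R0 /= 4  ⇒  (1, -1/4, 1/4, 0)
     R1 -= 1·R0  ⇒  (0, 9/4, -1/4, 4)
     R2 -= 2·R0  ⇒  (0, -1/2, 3/2, 4)
[2] R1 /= 9/4  ⇒  (0, 1, -1/9, 16/9)
     R0 -= -1/4·R1  ⇒  (1, 0, 2/9, 4/9)
     R2 -= -1/2·R1  ⇒  (0, 0, 13/9, 44/9)
[3] R2 /= 13/9  ⇒  (0, 0, 1, 44/13)
     R0 -= 2/9·R2  ⇒  (1, 0, 0, -4/13)
     R1 -= -1/9·R2  ⇒  (0, 1, 0, 28/13)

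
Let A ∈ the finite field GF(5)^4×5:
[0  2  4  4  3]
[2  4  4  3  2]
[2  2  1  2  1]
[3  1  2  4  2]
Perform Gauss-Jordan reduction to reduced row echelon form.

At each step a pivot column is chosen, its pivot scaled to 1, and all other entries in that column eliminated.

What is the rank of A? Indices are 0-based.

rank = 4

pivot(0,0): swap R0↔R1
pivot(0,0)=2: scale R0 → (1, 2, 2, 4, 1)
  clear (2,0): R2 −= (2)R0 → (0, 3, 2, 4, 4)
  clear (3,0): R3 −= (3)R0 → (0, 0, 1, 2, 4)
pivot(1,1)=2: scale R1 → (0, 1, 2, 2, 4)
  clear (0,1): R0 −= (2)R1 → (1, 0, 3, 0, 3)
  clear (2,1): R2 −= (3)R1 → (0, 0, 1, 3, 2)
pivot(2,2)=1: scale R2 → (0, 0, 1, 3, 2)
  clear (0,2): R0 −= (3)R2 → (1, 0, 0, 1, 2)
  clear (1,2): R1 −= (2)R2 → (0, 1, 0, 1, 0)
  clear (3,2): R3 −= (1)R2 → (0, 0, 0, 4, 2)
pivot(3,3)=4: scale R3 → (0, 0, 0, 1, 3)
  clear (0,3): R0 −= (1)R3 → (1, 0, 0, 0, 4)
  clear (1,3): R1 −= (1)R3 → (0, 1, 0, 0, 2)
  clear (2,3): R2 −= (3)R3 → (0, 0, 1, 0, 3)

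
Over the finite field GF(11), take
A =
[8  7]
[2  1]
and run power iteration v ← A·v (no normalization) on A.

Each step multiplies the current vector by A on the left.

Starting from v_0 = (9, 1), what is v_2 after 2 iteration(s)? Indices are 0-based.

v_0 = (9, 1).
v_1 = A·v_0 = (2, 8).
v_2 = A·v_1 = (6, 1).

v_2 = (6, 1)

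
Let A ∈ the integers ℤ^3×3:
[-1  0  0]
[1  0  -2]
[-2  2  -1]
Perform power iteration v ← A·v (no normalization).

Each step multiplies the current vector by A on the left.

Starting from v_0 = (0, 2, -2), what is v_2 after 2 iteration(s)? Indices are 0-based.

v_2 = (0, -12, 2)

v_0 = (0, 2, -2).
v_1 = A·v_0 = (0, 4, 6).
v_2 = A·v_1 = (0, -12, 2).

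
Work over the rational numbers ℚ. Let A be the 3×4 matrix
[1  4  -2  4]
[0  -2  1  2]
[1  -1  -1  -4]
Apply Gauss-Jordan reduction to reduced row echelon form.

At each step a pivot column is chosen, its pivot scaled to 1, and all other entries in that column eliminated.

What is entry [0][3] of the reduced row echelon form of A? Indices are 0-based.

M[0][3] = 8

pivot(0,0)=1: scale R0 → (1, 4, -2, 4)
  clear (2,0): R2 −= (1)R0 → (0, -5, 1, -8)
pivot(1,1)=-2: scale R1 → (0, 1, -1/2, -1)
  clear (0,1): R0 −= (4)R1 → (1, 0, 0, 8)
  clear (2,1): R2 −= (-5)R1 → (0, 0, -3/2, -13)
pivot(2,2)=-3/2: scale R2 → (0, 0, 1, 26/3)
  clear (1,2): R1 −= (-1/2)R2 → (0, 1, 0, 10/3)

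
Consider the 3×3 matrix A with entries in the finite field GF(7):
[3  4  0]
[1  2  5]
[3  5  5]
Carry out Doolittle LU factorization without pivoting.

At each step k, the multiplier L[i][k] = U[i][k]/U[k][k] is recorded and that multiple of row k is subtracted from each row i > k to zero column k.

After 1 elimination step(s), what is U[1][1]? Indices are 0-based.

[col 0] pivot 3
  R1 -= 5*R0 → (0, 3, 5)  (L[1][0] := 5)
  R2 -= 1*R0 → (0, 1, 5)  (L[2][0] := 1)

U[1][1] = 3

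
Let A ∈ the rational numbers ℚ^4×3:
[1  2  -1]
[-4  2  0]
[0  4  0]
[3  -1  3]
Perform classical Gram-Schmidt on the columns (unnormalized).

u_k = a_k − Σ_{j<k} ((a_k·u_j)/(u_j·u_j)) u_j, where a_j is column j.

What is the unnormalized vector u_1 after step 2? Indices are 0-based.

Step 1: u_0 = a_0 = (1, -4, 0, 3).
Step 2: u_1 = a_1 − (-9/26)·u_0 = (61/26, 8/13, 4, 1/26).

u_1 = (61/26, 8/13, 4, 1/26)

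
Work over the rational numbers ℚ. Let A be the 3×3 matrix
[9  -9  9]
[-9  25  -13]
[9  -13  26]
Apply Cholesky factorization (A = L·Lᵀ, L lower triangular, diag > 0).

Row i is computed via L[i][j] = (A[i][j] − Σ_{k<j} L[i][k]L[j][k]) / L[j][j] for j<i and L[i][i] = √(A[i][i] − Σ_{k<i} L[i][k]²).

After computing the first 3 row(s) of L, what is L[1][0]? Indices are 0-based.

L[1][0] = -3

Step 1: L[0][0] = √(9) = 3.
  L[1][0] = (-9) / L[0][0] = -3.
Step 2: L[1][1] = √(16) = 4.
  L[2][0] = (9) / L[0][0] = 3.
  L[2][1] = (-4) / L[1][1] = -1.
Step 3: L[2][2] = √(16) = 4.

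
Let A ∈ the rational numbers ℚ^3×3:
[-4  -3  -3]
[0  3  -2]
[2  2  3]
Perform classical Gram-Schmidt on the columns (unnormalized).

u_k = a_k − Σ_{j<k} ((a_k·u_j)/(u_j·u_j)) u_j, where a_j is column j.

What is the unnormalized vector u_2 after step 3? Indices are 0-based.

Step 1: u_0 = a_0 = (-4, 0, 2).
Step 2: u_1 = a_1 − (4/5)·u_0 = (1/5, 3, 2/5).
Step 3: u_2 = a_2 − (9/10)·u_0 − (-27/46)·u_1 = (33/46, -11/46, 33/23).

u_2 = (33/46, -11/46, 33/23)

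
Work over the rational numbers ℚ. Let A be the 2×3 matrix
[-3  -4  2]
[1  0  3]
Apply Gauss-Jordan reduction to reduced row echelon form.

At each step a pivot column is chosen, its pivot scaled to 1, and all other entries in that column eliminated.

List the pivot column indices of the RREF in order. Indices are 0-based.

pivot columns: 0, 1

step 1: normalize row 0 (÷-3) = (1, 4/3, -2/3)
  row 1: subtract 1×row0 = (0, -4/3, 11/3)
step 2: normalize row 1 (÷-4/3) = (0, 1, -11/4)
  row 0: subtract 4/3×row1 = (1, 0, 3)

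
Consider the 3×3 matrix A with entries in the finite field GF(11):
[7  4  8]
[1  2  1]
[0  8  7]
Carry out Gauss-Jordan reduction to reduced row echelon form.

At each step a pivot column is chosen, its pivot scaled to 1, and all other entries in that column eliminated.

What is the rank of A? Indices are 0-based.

rank = 3

step 1: normalize row 0 (÷7) = (1, 10, 9)
  row 1: subtract 1×row0 = (0, 3, 3)
step 2: normalize row 1 (÷3) = (0, 1, 1)
  row 0: subtract 10×row1 = (1, 0, 10)
  row 2: subtract 8×row1 = (0, 0, 10)
step 3: normalize row 2 (÷10) = (0, 0, 1)
  row 0: subtract 10×row2 = (1, 0, 0)
  row 1: subtract 1×row2 = (0, 1, 0)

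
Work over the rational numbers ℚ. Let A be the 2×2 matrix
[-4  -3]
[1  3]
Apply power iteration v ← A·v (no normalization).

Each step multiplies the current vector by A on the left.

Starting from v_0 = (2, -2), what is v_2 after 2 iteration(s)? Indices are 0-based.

v_0 = (2, -2).
v_1 = A·v_0 = (-2, -4).
v_2 = A·v_1 = (20, -14).

v_2 = (20, -14)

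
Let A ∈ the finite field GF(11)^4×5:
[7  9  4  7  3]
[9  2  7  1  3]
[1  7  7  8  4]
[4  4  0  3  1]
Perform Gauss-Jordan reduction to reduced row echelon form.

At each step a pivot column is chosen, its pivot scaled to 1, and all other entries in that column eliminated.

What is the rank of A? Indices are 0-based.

rank = 4

[1] R0 /= 7  ⇒  (1, 6, 10, 1, 2)
     R1 -= 9·R0  ⇒  (0, 3, 5, 3, 7)
     R2 -= 1·R0  ⇒  (0, 1, 8, 7, 2)
     R3 -= 4·R0  ⇒  (0, 2, 4, 10, 4)
[2] R1 /= 3  ⇒  (0, 1, 9, 1, 6)
     R0 -= 6·R1  ⇒  (1, 0, 0, 6, 10)
     R2 -= 1·R1  ⇒  (0, 0, 10, 6, 7)
     R3 -= 2·R1  ⇒  (0, 0, 8, 8, 3)
[3] R2 /= 10  ⇒  (0, 0, 1, 5, 4)
     R1 -= 9·R2  ⇒  (0, 1, 0, 0, 3)
     R3 -= 8·R2  ⇒  (0, 0, 0, 1, 4)
[4] R3 /= 1  ⇒  (0, 0, 0, 1, 4)
     R0 -= 6·R3  ⇒  (1, 0, 0, 0, 8)
     R2 -= 5·R3  ⇒  (0, 0, 1, 0, 6)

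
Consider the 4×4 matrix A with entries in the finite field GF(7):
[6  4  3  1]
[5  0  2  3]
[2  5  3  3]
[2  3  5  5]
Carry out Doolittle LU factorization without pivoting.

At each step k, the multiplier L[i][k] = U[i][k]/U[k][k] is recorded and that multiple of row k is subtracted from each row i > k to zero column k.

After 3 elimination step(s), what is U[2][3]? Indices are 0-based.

U[2][3] = 4

k=0: U[0][0]=6
  eliminate (1,0): mult=2, new row 1: (0, 6, 3, 1); set L[1][0]=2
  eliminate (2,0): mult=5, new row 2: (0, 6, 2, 5); set L[2][0]=5
  eliminate (3,0): mult=5, new row 3: (0, 4, 4, 0); set L[3][0]=5
k=1: U[1][1]=6
  eliminate (2,1): mult=1, new row 2: (0, 0, 6, 4); set L[2][1]=1
  eliminate (3,1): mult=3, new row 3: (0, 0, 2, 4); set L[3][1]=3
k=2: U[2][2]=6
  eliminate (3,2): mult=5, new row 3: (0, 0, 0, 5); set L[3][2]=5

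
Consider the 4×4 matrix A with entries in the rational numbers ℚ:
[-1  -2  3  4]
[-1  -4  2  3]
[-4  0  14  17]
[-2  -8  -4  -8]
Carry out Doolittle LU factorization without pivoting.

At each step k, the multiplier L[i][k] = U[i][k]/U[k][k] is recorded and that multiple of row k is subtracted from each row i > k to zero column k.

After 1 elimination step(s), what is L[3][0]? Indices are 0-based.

L[3][0] = 2

Step 1: pivot at (0,0) is -1.
  row1 ← row1 − (1)·row0  ⇒  L[1][0]=1, U row1=(0, -2, -1, -1)
  row2 ← row2 − (4)·row0  ⇒  L[2][0]=4, U row2=(0, 8, 2, 1)
  row3 ← row3 − (2)·row0  ⇒  L[3][0]=2, U row3=(0, -4, -10, -16)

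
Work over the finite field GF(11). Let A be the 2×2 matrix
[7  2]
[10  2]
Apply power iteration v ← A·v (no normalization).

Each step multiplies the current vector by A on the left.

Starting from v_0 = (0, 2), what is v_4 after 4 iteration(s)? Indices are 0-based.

v_0 = (0, 2).
v_1 = A·v_0 = (4, 4).
v_2 = A·v_1 = (3, 4).
v_3 = A·v_2 = (7, 5).
v_4 = A·v_3 = (4, 3).

v_4 = (4, 3)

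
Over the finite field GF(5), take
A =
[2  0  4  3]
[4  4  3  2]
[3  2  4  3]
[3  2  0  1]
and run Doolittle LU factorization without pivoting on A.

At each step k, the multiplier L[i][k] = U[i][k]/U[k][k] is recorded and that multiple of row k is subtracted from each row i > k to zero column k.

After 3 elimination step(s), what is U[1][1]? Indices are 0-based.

[col 0] pivot 2
  R1 -= 2*R0 → (0, 4, 0, 1)  (L[1][0] := 2)
  R2 -= 4*R0 → (0, 2, 3, 1)  (L[2][0] := 4)
  R3 -= 4*R0 → (0, 2, 4, 4)  (L[3][0] := 4)
[col 1] pivot 4
  R2 -= 3*R1 → (0, 0, 3, 3)  (L[2][1] := 3)
  R3 -= 3*R1 → (0, 0, 4, 1)  (L[3][1] := 3)
[col 2] pivot 3
  R3 -= 3*R2 → (0, 0, 0, 2)  (L[3][2] := 3)

U[1][1] = 4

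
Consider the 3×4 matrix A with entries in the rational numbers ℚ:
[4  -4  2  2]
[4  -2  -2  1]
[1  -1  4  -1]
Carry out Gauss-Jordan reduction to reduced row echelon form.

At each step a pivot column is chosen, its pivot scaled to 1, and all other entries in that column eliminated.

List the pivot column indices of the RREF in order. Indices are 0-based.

pivot columns: 0, 1, 2

[1] R0 /= 4  ⇒  (1, -1, 1/2, 1/2)
     R1 -= 4·R0  ⇒  (0, 2, -4, -1)
     R2 -= 1·R0  ⇒  (0, 0, 7/2, -3/2)
[2] R1 /= 2  ⇒  (0, 1, -2, -1/2)
     R0 -= -1·R1  ⇒  (1, 0, -3/2, 0)
[3] R2 /= 7/2  ⇒  (0, 0, 1, -3/7)
     R0 -= -3/2·R2  ⇒  (1, 0, 0, -9/14)
     R1 -= -2·R2  ⇒  (0, 1, 0, -19/14)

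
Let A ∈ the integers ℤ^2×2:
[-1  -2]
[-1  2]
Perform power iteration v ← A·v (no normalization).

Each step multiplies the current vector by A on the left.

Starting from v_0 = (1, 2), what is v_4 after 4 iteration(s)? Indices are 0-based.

v_0 = (1, 2).
v_1 = A·v_0 = (-5, 3).
v_2 = A·v_1 = (-1, 11).
v_3 = A·v_2 = (-21, 23).
v_4 = A·v_3 = (-25, 67).

v_4 = (-25, 67)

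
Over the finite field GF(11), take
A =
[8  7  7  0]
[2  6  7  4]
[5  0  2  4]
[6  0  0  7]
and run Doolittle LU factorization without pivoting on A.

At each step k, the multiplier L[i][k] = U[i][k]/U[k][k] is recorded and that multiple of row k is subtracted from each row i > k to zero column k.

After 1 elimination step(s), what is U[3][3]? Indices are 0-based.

U[3][3] = 7

[col 0] pivot 8
  R1 -= 3*R0 → (0, 7, 8, 4)  (L[1][0] := 3)
  R2 -= 2*R0 → (0, 8, 10, 4)  (L[2][0] := 2)
  R3 -= 9*R0 → (0, 3, 3, 7)  (L[3][0] := 9)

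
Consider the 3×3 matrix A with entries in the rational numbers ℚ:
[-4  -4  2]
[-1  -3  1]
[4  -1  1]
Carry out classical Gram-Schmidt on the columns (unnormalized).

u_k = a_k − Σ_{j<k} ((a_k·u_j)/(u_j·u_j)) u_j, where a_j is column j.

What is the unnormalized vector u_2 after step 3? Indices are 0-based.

Step 1: u_0 = a_0 = (-4, -1, 4).
Step 2: u_1 = a_1 − (5/11)·u_0 = (-24/11, -28/11, -31/11).
Step 3: u_2 = a_2 − (-5/33)·u_0 − (-107/211)·u_1 = (182/633, -280/633, 112/633).

u_2 = (182/633, -280/633, 112/633)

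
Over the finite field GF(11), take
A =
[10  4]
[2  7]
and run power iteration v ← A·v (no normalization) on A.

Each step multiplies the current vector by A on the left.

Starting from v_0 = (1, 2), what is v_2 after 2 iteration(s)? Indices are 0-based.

v_0 = (1, 2).
v_1 = A·v_0 = (7, 5).
v_2 = A·v_1 = (2, 5).

v_2 = (2, 5)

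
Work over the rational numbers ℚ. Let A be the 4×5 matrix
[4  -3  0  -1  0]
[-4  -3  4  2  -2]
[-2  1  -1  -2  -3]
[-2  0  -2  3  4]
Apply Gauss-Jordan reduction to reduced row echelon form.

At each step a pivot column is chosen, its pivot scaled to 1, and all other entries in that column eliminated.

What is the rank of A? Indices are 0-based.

[1] R0 /= 4  ⇒  (1, -3/4, 0, -1/4, 0)
     R1 -= -4·R0  ⇒  (0, -6, 4, 1, -2)
     R2 -= -2·R0  ⇒  (0, -1/2, -1, -5/2, -3)
     R3 -= -2·R0  ⇒  (0, -3/2, -2, 5/2, 4)
[2] R1 /= -6  ⇒  (0, 1, -2/3, -1/6, 1/3)
     R0 -= -3/4·R1  ⇒  (1, 0, -1/2, -3/8, 1/4)
     R2 -= -1/2·R1  ⇒  (0, 0, -4/3, -31/12, -17/6)
     R3 -= -3/2·R1  ⇒  (0, 0, -3, 9/4, 9/2)
[3] R2 /= -4/3  ⇒  (0, 0, 1, 31/16, 17/8)
     R0 -= -1/2·R2  ⇒  (1, 0, 0, 19/32, 21/16)
     R1 -= -2/3·R2  ⇒  (0, 1, 0, 9/8, 7/4)
     R3 -= -3·R2  ⇒  (0, 0, 0, 129/16, 87/8)
[4] R3 /= 129/16  ⇒  (0, 0, 0, 1, 58/43)
     R0 -= 19/32·R3  ⇒  (1, 0, 0, 0, 22/43)
     R1 -= 9/8·R3  ⇒  (0, 1, 0, 0, 10/43)
     R2 -= 31/16·R3  ⇒  (0, 0, 1, 0, -21/43)

rank = 4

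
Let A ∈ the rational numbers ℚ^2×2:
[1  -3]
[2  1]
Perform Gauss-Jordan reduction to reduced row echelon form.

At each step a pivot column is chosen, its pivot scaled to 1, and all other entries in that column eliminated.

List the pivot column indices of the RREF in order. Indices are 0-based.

pivot columns: 0, 1

[1] R0 /= 1  ⇒  (1, -3)
     R1 -= 2·R0  ⇒  (0, 7)
[2] R1 /= 7  ⇒  (0, 1)
     R0 -= -3·R1  ⇒  (1, 0)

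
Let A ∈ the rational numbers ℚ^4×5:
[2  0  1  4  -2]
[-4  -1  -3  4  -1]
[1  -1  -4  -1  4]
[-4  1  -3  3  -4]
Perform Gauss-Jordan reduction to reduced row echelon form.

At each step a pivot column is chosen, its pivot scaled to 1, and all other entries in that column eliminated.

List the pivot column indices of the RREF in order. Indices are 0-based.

pivot(0,0)=2: scale R0 → (1, 0, 1/2, 2, -1)
  clear (1,0): R1 −= (-4)R0 → (0, -1, -1, 12, -5)
  clear (2,0): R2 −= (1)R0 → (0, -1, -9/2, -3, 5)
  clear (3,0): R3 −= (-4)R0 → (0, 1, -1, 11, -8)
pivot(1,1)=-1: scale R1 → (0, 1, 1, -12, 5)
  clear (2,1): R2 −= (-1)R1 → (0, 0, -7/2, -15, 10)
  clear (3,1): R3 −= (1)R1 → (0, 0, -2, 23, -13)
pivot(2,2)=-7/2: scale R2 → (0, 0, 1, 30/7, -20/7)
  clear (0,2): R0 −= (1/2)R2 → (1, 0, 0, -1/7, 3/7)
  clear (1,2): R1 −= (1)R2 → (0, 1, 0, -114/7, 55/7)
  clear (3,2): R3 −= (-2)R2 → (0, 0, 0, 221/7, -131/7)
pivot(3,3)=221/7: scale R3 → (0, 0, 0, 1, -131/221)
  clear (0,3): R0 −= (-1/7)R3 → (1, 0, 0, 0, 76/221)
  clear (1,3): R1 −= (-114/7)R3 → (0, 1, 0, 0, -397/221)
  clear (2,3): R2 −= (30/7)R3 → (0, 0, 1, 0, -70/221)

pivot columns: 0, 1, 2, 3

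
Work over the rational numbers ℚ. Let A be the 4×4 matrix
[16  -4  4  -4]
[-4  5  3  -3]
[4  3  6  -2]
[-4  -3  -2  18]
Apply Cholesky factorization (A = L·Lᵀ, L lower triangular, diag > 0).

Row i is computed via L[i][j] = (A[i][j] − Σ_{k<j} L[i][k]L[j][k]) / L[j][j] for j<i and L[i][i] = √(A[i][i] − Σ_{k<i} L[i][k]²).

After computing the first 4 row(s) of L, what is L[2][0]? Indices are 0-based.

Step 1: L[0][0] = √(16) = 4.
  L[1][0] = (-4) / L[0][0] = -1.
Step 2: L[1][1] = √(4) = 2.
  L[2][0] = (4) / L[0][0] = 1.
  L[2][1] = (4) / L[1][1] = 2.
Step 3: L[2][2] = √(1) = 1.
  L[3][0] = (-4) / L[0][0] = -1.
  L[3][1] = (-4) / L[1][1] = -2.
  L[3][2] = (3) / L[2][2] = 3.
Step 4: L[3][3] = √(4) = 2.

L[2][0] = 1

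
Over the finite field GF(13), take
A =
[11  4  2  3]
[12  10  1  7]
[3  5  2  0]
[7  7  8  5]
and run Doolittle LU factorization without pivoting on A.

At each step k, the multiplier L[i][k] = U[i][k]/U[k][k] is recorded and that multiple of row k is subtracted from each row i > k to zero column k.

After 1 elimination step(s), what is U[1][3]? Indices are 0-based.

k=0: U[0][0]=11
  eliminate (1,0): mult=7, new row 1: (0, 8, 0, 12); set L[1][0]=7
  eliminate (2,0): mult=5, new row 2: (0, 11, 5, 11); set L[2][0]=5
  eliminate (3,0): mult=3, new row 3: (0, 8, 2, 9); set L[3][0]=3

U[1][3] = 12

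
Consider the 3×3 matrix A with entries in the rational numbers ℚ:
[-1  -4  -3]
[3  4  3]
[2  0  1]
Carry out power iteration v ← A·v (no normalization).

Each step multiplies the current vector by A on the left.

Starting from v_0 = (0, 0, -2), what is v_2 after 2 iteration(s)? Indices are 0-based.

v_0 = (0, 0, -2).
v_1 = A·v_0 = (6, -6, -2).
v_2 = A·v_1 = (24, -12, 10).

v_2 = (24, -12, 10)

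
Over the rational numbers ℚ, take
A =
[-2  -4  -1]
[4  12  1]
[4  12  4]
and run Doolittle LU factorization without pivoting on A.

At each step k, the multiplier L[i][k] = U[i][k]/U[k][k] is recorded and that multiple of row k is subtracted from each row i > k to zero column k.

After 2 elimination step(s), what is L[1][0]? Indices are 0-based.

L[1][0] = -2

[col 0] pivot -2
  R1 -= -2*R0 → (0, 4, -1)  (L[1][0] := -2)
  R2 -= -2*R0 → (0, 4, 2)  (L[2][0] := -2)
[col 1] pivot 4
  R2 -= 1*R1 → (0, 0, 3)  (L[2][1] := 1)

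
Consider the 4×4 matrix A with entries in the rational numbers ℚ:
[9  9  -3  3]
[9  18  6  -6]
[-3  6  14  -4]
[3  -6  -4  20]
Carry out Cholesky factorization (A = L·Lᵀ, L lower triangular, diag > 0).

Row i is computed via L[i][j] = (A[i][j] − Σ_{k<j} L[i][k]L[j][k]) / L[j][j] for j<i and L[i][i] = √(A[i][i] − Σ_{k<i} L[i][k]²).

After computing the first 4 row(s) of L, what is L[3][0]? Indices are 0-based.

L[3][0] = 1

Step 1: L[0][0] = √(9) = 3.
  L[1][0] = (9) / L[0][0] = 3.
Step 2: L[1][1] = √(9) = 3.
  L[2][0] = (-3) / L[0][0] = -1.
  L[2][1] = (9) / L[1][1] = 3.
Step 3: L[2][2] = √(4) = 2.
  L[3][0] = (3) / L[0][0] = 1.
  L[3][1] = (-9) / L[1][1] = -3.
  L[3][2] = (6) / L[2][2] = 3.
Step 4: L[3][3] = √(1) = 1.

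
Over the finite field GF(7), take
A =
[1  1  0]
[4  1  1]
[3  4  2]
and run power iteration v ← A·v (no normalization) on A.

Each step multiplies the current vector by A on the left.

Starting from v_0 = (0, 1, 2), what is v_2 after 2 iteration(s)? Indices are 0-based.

v_0 = (0, 1, 2).
v_1 = A·v_0 = (1, 3, 1).
v_2 = A·v_1 = (4, 1, 3).

v_2 = (4, 1, 3)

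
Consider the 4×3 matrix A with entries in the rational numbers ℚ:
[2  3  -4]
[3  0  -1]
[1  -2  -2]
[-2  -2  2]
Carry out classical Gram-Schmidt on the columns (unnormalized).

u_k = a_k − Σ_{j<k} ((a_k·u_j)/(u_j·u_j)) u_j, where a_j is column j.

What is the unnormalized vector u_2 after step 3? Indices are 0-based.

u_2 = (-171/121, 337/242, -41/22, -31/121)

Step 1: u_0 = a_0 = (2, 3, 1, -2).
Step 2: u_1 = a_1 − (4/9)·u_0 = (19/9, -4/3, -22/9, -10/9).
Step 3: u_2 = a_2 − (-17/18)·u_0 − (-40/121)·u_1 = (-171/121, 337/242, -41/22, -31/121).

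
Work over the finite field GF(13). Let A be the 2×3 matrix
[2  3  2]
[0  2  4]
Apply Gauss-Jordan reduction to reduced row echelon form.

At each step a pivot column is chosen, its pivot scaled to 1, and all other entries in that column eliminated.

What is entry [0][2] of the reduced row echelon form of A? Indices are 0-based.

M[0][2] = 11

[1] R0 /= 2  ⇒  (1, 8, 1)
[2] R1 /= 2  ⇒  (0, 1, 2)
     R0 -= 8·R1  ⇒  (1, 0, 11)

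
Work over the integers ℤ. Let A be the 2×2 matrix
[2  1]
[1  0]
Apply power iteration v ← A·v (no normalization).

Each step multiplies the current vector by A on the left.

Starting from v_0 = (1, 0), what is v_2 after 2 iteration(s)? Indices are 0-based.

v_2 = (5, 2)

v_0 = (1, 0).
v_1 = A·v_0 = (2, 1).
v_2 = A·v_1 = (5, 2).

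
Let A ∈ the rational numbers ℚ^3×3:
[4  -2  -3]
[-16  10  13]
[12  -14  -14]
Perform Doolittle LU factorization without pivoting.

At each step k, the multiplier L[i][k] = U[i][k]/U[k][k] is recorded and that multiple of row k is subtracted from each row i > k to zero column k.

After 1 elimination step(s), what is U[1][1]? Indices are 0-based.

k=0: U[0][0]=4
  eliminate (1,0): mult=-4, new row 1: (0, 2, 1); set L[1][0]=-4
  eliminate (2,0): mult=3, new row 2: (0, -8, -5); set L[2][0]=3

U[1][1] = 2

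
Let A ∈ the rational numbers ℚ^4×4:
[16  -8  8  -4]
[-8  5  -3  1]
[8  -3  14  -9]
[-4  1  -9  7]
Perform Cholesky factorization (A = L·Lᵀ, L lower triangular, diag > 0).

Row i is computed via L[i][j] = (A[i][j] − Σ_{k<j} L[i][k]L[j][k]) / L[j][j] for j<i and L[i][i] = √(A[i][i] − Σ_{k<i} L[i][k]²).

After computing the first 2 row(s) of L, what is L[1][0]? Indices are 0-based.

L[1][0] = -2

Step 1: L[0][0] = √(16) = 4.
  L[1][0] = (-8) / L[0][0] = -2.
Step 2: L[1][1] = √(1) = 1.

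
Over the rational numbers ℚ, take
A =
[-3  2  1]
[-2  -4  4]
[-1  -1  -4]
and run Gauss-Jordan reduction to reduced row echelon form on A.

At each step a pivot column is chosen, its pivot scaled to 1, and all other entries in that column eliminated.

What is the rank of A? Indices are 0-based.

rank = 3

[1] R0 /= -3  ⇒  (1, -2/3, -1/3)
     R1 -= -2·R0  ⇒  (0, -16/3, 10/3)
     R2 -= -1·R0  ⇒  (0, -5/3, -13/3)
[2] R1 /= -16/3  ⇒  (0, 1, -5/8)
     R0 -= -2/3·R1  ⇒  (1, 0, -3/4)
     R2 -= -5/3·R1  ⇒  (0, 0, -43/8)
[3] R2 /= -43/8  ⇒  (0, 0, 1)
     R0 -= -3/4·R2  ⇒  (1, 0, 0)
     R1 -= -5/8·R2  ⇒  (0, 1, 0)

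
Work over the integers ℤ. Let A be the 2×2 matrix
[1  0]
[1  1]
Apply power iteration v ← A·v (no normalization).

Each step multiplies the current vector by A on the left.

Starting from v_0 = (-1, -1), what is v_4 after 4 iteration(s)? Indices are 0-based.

v_4 = (-1, -5)

v_0 = (-1, -1).
v_1 = A·v_0 = (-1, -2).
v_2 = A·v_1 = (-1, -3).
v_3 = A·v_2 = (-1, -4).
v_4 = A·v_3 = (-1, -5).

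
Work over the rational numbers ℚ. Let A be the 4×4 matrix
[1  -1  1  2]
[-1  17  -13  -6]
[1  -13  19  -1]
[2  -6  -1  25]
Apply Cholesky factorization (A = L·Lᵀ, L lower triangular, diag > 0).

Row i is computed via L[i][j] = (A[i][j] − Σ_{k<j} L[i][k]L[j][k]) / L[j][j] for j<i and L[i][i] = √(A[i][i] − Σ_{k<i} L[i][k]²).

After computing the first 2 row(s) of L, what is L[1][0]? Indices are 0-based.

L[1][0] = -1

Step 1: L[0][0] = √(1) = 1.
  L[1][0] = (-1) / L[0][0] = -1.
Step 2: L[1][1] = √(16) = 4.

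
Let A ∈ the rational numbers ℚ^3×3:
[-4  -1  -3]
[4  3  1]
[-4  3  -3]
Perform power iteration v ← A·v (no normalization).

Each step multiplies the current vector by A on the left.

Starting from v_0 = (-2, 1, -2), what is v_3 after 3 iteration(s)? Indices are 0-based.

v_0 = (-2, 1, -2).
v_1 = A·v_0 = (13, -7, 17).
v_2 = A·v_1 = (-96, 48, -124).
v_3 = A·v_2 = (708, -364, 900).

v_3 = (708, -364, 900)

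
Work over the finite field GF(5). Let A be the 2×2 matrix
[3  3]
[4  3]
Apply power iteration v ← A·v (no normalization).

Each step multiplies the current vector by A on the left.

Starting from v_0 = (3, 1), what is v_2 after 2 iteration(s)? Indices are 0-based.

v_2 = (1, 3)

v_0 = (3, 1).
v_1 = A·v_0 = (2, 0).
v_2 = A·v_1 = (1, 3).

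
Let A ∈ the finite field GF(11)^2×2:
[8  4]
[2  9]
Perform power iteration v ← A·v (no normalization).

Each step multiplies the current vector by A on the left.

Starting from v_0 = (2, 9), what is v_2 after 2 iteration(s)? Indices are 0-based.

v_0 = (2, 9).
v_1 = A·v_0 = (8, 8).
v_2 = A·v_1 = (8, 0).

v_2 = (8, 0)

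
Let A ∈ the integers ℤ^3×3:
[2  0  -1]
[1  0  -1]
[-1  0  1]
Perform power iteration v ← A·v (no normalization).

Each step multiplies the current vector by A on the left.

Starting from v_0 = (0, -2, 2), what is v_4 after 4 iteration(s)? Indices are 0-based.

v_4 = (-42, -26, 26)

v_0 = (0, -2, 2).
v_1 = A·v_0 = (-2, -2, 2).
v_2 = A·v_1 = (-6, -4, 4).
v_3 = A·v_2 = (-16, -10, 10).
v_4 = A·v_3 = (-42, -26, 26).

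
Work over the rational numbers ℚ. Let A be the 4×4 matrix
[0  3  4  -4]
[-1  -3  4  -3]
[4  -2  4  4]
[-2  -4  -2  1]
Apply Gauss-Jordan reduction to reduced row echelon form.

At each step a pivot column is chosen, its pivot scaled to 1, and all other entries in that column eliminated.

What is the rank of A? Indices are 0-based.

step 1: exchange rows 0,1
step 1: normalize row 0 (÷-1) = (1, 3, -4, 3)
  row 2: subtract 4×row0 = (0, -14, 20, -8)
  row 3: subtract -2×row0 = (0, 2, -10, 7)
step 2: normalize row 1 (÷3) = (0, 1, 4/3, -4/3)
  row 0: subtract 3×row1 = (1, 0, -8, 7)
  row 2: subtract -14×row1 = (0, 0, 116/3, -80/3)
  row 3: subtract 2×row1 = (0, 0, -38/3, 29/3)
step 3: normalize row 2 (÷116/3) = (0, 0, 1, -20/29)
  row 0: subtract -8×row2 = (1, 0, 0, 43/29)
  row 1: subtract 4/3×row2 = (0, 1, 0, -12/29)
  row 3: subtract -38/3×row2 = (0, 0, 0, 27/29)
step 4: normalize row 3 (÷27/29) = (0, 0, 0, 1)
  row 0: subtract 43/29×row3 = (1, 0, 0, 0)
  row 1: subtract -12/29×row3 = (0, 1, 0, 0)
  row 2: subtract -20/29×row3 = (0, 0, 1, 0)

rank = 4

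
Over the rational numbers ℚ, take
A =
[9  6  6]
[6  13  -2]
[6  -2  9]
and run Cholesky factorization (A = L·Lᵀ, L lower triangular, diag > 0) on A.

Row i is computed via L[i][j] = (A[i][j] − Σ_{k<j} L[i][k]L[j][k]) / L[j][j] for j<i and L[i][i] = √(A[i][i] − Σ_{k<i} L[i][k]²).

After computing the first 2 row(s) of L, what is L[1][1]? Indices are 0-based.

L[1][1] = 3

Step 1: L[0][0] = √(9) = 3.
  L[1][0] = (6) / L[0][0] = 2.
Step 2: L[1][1] = √(9) = 3.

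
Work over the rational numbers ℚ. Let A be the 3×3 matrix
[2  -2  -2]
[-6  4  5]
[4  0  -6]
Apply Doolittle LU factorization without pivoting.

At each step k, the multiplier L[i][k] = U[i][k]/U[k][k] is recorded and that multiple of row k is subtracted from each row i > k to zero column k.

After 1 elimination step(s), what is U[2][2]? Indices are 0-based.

U[2][2] = -2

k=0: U[0][0]=2
  eliminate (1,0): mult=-3, new row 1: (0, -2, -1); set L[1][0]=-3
  eliminate (2,0): mult=2, new row 2: (0, 4, -2); set L[2][0]=2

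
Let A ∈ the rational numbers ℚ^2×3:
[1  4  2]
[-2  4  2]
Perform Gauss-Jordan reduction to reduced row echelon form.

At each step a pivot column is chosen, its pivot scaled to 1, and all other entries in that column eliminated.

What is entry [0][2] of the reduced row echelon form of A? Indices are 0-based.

pivot(0,0)=1: scale R0 → (1, 4, 2)
  clear (1,0): R1 −= (-2)R0 → (0, 12, 6)
pivot(1,1)=12: scale R1 → (0, 1, 1/2)
  clear (0,1): R0 −= (4)R1 → (1, 0, 0)

M[0][2] = 0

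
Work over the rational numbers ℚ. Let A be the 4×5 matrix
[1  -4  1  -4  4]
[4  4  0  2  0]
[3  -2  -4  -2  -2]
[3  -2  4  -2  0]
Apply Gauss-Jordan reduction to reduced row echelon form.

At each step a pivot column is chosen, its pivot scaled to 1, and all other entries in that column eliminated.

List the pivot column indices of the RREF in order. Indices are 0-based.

pivot columns: 0, 1, 2, 3

step 1: normalize row 0 (÷1) = (1, -4, 1, -4, 4)
  row 1: subtract 4×row0 = (0, 20, -4, 18, -16)
  row 2: subtract 3×row0 = (0, 10, -7, 10, -14)
  row 3: subtract 3×row0 = (0, 10, 1, 10, -12)
step 2: normalize row 1 (÷20) = (0, 1, -1/5, 9/10, -4/5)
  row 0: subtract -4×row1 = (1, 0, 1/5, -2/5, 4/5)
  row 2: subtract 10×row1 = (0, 0, -5, 1, -6)
  row 3: subtract 10×row1 = (0, 0, 3, 1, -4)
step 3: normalize row 2 (÷-5) = (0, 0, 1, -1/5, 6/5)
  row 0: subtract 1/5×row2 = (1, 0, 0, -9/25, 14/25)
  row 1: subtract -1/5×row2 = (0, 1, 0, 43/50, -14/25)
  row 3: subtract 3×row2 = (0, 0, 0, 8/5, -38/5)
step 4: normalize row 3 (÷8/5) = (0, 0, 0, 1, -19/4)
  row 0: subtract -9/25×row3 = (1, 0, 0, 0, -23/20)
  row 1: subtract 43/50×row3 = (0, 1, 0, 0, 141/40)
  row 2: subtract -1/5×row3 = (0, 0, 1, 0, 1/4)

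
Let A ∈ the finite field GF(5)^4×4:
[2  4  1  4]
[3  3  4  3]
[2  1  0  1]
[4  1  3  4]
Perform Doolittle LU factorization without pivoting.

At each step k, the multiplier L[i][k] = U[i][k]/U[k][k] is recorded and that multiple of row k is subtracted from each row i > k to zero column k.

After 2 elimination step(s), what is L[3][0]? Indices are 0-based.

L[3][0] = 2

k=0: U[0][0]=2
  eliminate (1,0): mult=4, new row 1: (0, 2, 0, 2); set L[1][0]=4
  eliminate (2,0): mult=1, new row 2: (0, 2, 4, 2); set L[2][0]=1
  eliminate (3,0): mult=2, new row 3: (0, 3, 1, 1); set L[3][0]=2
k=1: U[1][1]=2
  eliminate (2,1): mult=1, new row 2: (0, 0, 4, 0); set L[2][1]=1
  eliminate (3,1): mult=4, new row 3: (0, 0, 1, 3); set L[3][1]=4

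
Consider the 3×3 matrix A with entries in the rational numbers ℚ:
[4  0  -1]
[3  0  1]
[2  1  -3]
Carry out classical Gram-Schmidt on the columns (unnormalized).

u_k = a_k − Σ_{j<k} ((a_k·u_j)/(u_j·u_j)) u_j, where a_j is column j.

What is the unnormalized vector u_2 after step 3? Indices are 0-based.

u_2 = (-21/25, 28/25, 0)

Step 1: u_0 = a_0 = (4, 3, 2).
Step 2: u_1 = a_1 − (2/29)·u_0 = (-8/29, -6/29, 25/29).
Step 3: u_2 = a_2 − (-7/29)·u_0 − (-73/25)·u_1 = (-21/25, 28/25, 0).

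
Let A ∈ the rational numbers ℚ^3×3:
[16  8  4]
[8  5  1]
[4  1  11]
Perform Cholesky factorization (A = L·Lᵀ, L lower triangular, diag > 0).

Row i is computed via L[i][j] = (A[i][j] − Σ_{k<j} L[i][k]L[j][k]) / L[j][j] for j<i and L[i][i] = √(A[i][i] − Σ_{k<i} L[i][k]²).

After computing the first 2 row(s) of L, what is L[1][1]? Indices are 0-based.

L[1][1] = 1

Step 1: L[0][0] = √(16) = 4.
  L[1][0] = (8) / L[0][0] = 2.
Step 2: L[1][1] = √(1) = 1.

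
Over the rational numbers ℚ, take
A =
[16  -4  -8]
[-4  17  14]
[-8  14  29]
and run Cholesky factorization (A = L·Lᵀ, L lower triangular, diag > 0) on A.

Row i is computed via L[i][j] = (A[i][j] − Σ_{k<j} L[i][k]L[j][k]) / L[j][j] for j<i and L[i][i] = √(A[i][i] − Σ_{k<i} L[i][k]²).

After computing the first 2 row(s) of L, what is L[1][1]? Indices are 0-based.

Step 1: L[0][0] = √(16) = 4.
  L[1][0] = (-4) / L[0][0] = -1.
Step 2: L[1][1] = √(16) = 4.

L[1][1] = 4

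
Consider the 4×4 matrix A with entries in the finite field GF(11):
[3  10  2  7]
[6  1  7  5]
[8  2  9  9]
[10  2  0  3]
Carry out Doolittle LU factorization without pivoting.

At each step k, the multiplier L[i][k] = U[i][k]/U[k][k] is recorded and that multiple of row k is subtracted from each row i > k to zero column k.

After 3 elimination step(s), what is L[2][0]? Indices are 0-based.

L[2][0] = 10

Step 1: pivot at (0,0) is 3.
  row1 ← row1 − (2)·row0  ⇒  L[1][0]=2, U row1=(0, 3, 3, 2)
  row2 ← row2 − (10)·row0  ⇒  L[2][0]=10, U row2=(0, 1, 0, 5)
  row3 ← row3 − (7)·row0  ⇒  L[3][0]=7, U row3=(0, 9, 8, 9)
Step 2: pivot at (1,1) is 3.
  row2 ← row2 − (4)·row1  ⇒  L[2][1]=4, U row2=(0, 0, 10, 8)
  row3 ← row3 − (3)·row1  ⇒  L[3][1]=3, U row3=(0, 0, 10, 3)
Step 3: pivot at (2,2) is 10.
  row3 ← row3 − (1)·row2  ⇒  L[3][2]=1, U row3=(0, 0, 0, 6)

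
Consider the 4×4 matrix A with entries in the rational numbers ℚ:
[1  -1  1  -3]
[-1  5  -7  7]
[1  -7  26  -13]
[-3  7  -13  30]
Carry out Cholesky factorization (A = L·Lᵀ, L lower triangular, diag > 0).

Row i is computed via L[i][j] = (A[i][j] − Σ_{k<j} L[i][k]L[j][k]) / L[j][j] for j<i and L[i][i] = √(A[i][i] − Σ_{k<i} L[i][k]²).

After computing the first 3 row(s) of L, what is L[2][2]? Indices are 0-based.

Step 1: L[0][0] = √(1) = 1.
  L[1][0] = (-1) / L[0][0] = -1.
Step 2: L[1][1] = √(4) = 2.
  L[2][0] = (1) / L[0][0] = 1.
  L[2][1] = (-6) / L[1][1] = -3.
Step 3: L[2][2] = √(16) = 4.

L[2][2] = 4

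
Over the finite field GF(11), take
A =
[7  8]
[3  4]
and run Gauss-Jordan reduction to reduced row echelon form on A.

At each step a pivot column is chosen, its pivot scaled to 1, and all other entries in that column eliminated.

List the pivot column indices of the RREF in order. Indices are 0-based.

pivot columns: 0, 1

step 1: normalize row 0 (÷7) = (1, 9)
  row 1: subtract 3×row0 = (0, 10)
step 2: normalize row 1 (÷10) = (0, 1)
  row 0: subtract 9×row1 = (1, 0)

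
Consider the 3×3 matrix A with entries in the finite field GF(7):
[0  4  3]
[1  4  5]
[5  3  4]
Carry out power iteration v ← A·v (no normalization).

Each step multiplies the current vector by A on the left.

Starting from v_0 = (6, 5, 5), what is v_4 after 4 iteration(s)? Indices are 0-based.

v_0 = (6, 5, 5).
v_1 = A·v_0 = (0, 2, 2).
v_2 = A·v_1 = (0, 4, 0).
v_3 = A·v_2 = (2, 2, 5).
v_4 = A·v_3 = (2, 0, 1).

v_4 = (2, 0, 1)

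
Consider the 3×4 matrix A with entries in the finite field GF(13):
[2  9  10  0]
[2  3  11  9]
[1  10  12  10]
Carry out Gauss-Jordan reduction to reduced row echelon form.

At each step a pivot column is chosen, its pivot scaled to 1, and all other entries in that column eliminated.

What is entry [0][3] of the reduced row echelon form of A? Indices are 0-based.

pivot(0,0)=2: scale R0 → (1, 11, 5, 0)
  clear (1,0): R1 −= (2)R0 → (0, 7, 1, 9)
  clear (2,0): R2 −= (1)R0 → (0, 12, 7, 10)
pivot(1,1)=7: scale R1 → (0, 1, 2, 5)
  clear (0,1): R0 −= (11)R1 → (1, 0, 9, 10)
  clear (2,1): R2 −= (12)R1 → (0, 0, 9, 2)
pivot(2,2)=9: scale R2 → (0, 0, 1, 6)
  clear (0,2): R0 −= (9)R2 → (1, 0, 0, 8)
  clear (1,2): R1 −= (2)R2 → (0, 1, 0, 6)

M[0][3] = 8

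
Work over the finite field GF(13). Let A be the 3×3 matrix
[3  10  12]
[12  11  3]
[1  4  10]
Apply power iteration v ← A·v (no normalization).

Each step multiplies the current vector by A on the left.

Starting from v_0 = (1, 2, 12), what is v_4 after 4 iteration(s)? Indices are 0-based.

v_4 = (6, 3, 12)

v_0 = (1, 2, 12).
v_1 = A·v_0 = (11, 5, 12).
v_2 = A·v_1 = (6, 2, 8).
v_3 = A·v_2 = (4, 1, 3).
v_4 = A·v_3 = (6, 3, 12).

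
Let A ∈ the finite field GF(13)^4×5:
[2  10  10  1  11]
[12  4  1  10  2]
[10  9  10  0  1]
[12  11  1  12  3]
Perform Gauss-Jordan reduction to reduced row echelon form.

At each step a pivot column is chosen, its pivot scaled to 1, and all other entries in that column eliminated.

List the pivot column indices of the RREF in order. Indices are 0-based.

pivot columns: 0, 1, 2, 3

step 1: normalize row 0 (÷2) = (1, 5, 5, 7, 12)
  row 1: subtract 12×row0 = (0, 9, 6, 4, 1)
  row 2: subtract 10×row0 = (0, 11, 12, 8, 11)
  row 3: subtract 12×row0 = (0, 3, 6, 6, 2)
step 2: normalize row 1 (÷9) = (0, 1, 5, 12, 3)
  row 0: subtract 5×row1 = (1, 0, 6, 12, 10)
  row 2: subtract 11×row1 = (0, 0, 9, 6, 4)
  row 3: subtract 3×row1 = (0, 0, 4, 9, 6)
step 3: normalize row 2 (÷9) = (0, 0, 1, 5, 12)
  row 0: subtract 6×row2 = (1, 0, 0, 8, 3)
  row 1: subtract 5×row2 = (0, 1, 0, 0, 8)
  row 3: subtract 4×row2 = (0, 0, 0, 2, 10)
step 4: normalize row 3 (÷2) = (0, 0, 0, 1, 5)
  row 0: subtract 8×row3 = (1, 0, 0, 0, 2)
  row 2: subtract 5×row3 = (0, 0, 1, 0, 0)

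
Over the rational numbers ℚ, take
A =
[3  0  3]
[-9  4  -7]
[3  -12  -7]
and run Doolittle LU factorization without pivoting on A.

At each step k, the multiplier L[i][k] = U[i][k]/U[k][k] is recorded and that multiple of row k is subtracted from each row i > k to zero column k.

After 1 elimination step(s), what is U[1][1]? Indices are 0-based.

U[1][1] = 4

Step 1: pivot at (0,0) is 3.
  row1 ← row1 − (-3)·row0  ⇒  L[1][0]=-3, U row1=(0, 4, 2)
  row2 ← row2 − (1)·row0  ⇒  L[2][0]=1, U row2=(0, -12, -10)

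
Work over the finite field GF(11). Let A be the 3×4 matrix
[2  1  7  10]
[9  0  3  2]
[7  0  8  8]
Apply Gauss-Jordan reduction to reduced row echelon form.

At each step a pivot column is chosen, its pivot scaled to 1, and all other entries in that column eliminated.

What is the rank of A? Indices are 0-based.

rank = 3

[1] R0 /= 2  ⇒  (1, 6, 9, 5)
     R1 -= 9·R0  ⇒  (0, 1, 10, 1)
     R2 -= 7·R0  ⇒  (0, 2, 0, 6)
[2] R1 /= 1  ⇒  (0, 1, 10, 1)
     R0 -= 6·R1  ⇒  (1, 0, 4, 10)
     R2 -= 2·R1  ⇒  (0, 0, 2, 4)
[3] R2 /= 2  ⇒  (0, 0, 1, 2)
     R0 -= 4·R2  ⇒  (1, 0, 0, 2)
     R1 -= 10·R2  ⇒  (0, 1, 0, 3)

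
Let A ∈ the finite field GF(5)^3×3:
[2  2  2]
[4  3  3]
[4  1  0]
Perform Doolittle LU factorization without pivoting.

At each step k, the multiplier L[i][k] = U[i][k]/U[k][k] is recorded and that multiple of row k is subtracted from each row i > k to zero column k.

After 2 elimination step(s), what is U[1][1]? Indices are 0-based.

k=0: U[0][0]=2
  eliminate (1,0): mult=2, new row 1: (0, 4, 4); set L[1][0]=2
  eliminate (2,0): mult=2, new row 2: (0, 2, 1); set L[2][0]=2
k=1: U[1][1]=4
  eliminate (2,1): mult=3, new row 2: (0, 0, 4); set L[2][1]=3

U[1][1] = 4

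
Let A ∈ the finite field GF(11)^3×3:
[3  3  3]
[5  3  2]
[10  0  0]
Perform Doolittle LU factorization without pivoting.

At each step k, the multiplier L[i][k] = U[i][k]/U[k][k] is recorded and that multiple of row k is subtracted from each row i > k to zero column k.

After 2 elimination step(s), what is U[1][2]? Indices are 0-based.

[col 0] pivot 3
  R1 -= 9*R0 → (0, 9, 8)  (L[1][0] := 9)
  R2 -= 7*R0 → (0, 1, 1)  (L[2][0] := 7)
[col 1] pivot 9
  R2 -= 5*R1 → (0, 0, 5)  (L[2][1] := 5)

U[1][2] = 8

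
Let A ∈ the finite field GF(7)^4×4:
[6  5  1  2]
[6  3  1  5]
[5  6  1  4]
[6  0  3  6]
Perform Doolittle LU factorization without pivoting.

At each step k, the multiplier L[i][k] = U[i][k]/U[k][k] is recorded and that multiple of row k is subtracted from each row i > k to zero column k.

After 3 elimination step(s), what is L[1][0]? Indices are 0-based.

L[1][0] = 1

[col 0] pivot 6
  R1 -= 1*R0 → (0, 5, 0, 3)  (L[1][0] := 1)
  R2 -= 2*R0 → (0, 3, 6, 0)  (L[2][0] := 2)
  R3 -= 1*R0 → (0, 2, 2, 4)  (L[3][0] := 1)
[col 1] pivot 5
  R2 -= 2*R1 → (0, 0, 6, 1)  (L[2][1] := 2)
  R3 -= 6*R1 → (0, 0, 2, 0)  (L[3][1] := 6)
[col 2] pivot 6
  R3 -= 5*R2 → (0, 0, 0, 2)  (L[3][2] := 5)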